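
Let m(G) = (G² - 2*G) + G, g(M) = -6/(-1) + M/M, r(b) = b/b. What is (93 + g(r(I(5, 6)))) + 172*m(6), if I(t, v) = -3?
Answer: 5260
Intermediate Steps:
r(b) = 1
g(M) = 7 (g(M) = -6*(-1) + 1 = 6 + 1 = 7)
m(G) = G² - G
(93 + g(r(I(5, 6)))) + 172*m(6) = (93 + 7) + 172*(6*(-1 + 6)) = 100 + 172*(6*5) = 100 + 172*30 = 100 + 5160 = 5260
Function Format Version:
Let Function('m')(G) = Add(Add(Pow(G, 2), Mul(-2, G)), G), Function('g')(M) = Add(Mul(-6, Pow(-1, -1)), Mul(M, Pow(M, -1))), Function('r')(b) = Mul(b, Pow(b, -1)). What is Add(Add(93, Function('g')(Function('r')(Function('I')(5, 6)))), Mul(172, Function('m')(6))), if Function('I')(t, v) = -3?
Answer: 5260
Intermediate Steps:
Function('r')(b) = 1
Function('g')(M) = 7 (Function('g')(M) = Add(Mul(-6, -1), 1) = Add(6, 1) = 7)
Function('m')(G) = Add(Pow(G, 2), Mul(-1, G))
Add(Add(93, Function('g')(Function('r')(Function('I')(5, 6)))), Mul(172, Function('m')(6))) = Add(Add(93, 7), Mul(172, Mul(6, Add(-1, 6)))) = Add(100, Mul(172, Mul(6, 5))) = Add(100, Mul(172, 30)) = Add(100, 5160) = 5260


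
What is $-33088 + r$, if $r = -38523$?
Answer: $-71611$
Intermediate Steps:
$-33088 + r = -33088 - 38523 = -71611$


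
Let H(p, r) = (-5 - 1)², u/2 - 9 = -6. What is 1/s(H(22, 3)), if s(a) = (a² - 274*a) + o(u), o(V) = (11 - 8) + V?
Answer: -1/8559 ≈ -0.00011684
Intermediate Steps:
u = 6 (u = 18 + 2*(-6) = 18 - 12 = 6)
o(V) = 3 + V
H(p, r) = 36 (H(p, r) = (-6)² = 36)
s(a) = 9 + a² - 274*a (s(a) = (a² - 274*a) + (3 + 6) = (a² - 274*a) + 9 = 9 + a² - 274*a)
1/s(H(22, 3)) = 1/(9 + 36² - 274*36) = 1/(9 + 1296 - 9864) = 1/(-8559) = -1/8559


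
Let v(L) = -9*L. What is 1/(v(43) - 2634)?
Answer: -1/3021 ≈ -0.00033102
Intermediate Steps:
1/(v(43) - 2634) = 1/(-9*43 - 2634) = 1/(-387 - 2634) = 1/(-3021) = -1/3021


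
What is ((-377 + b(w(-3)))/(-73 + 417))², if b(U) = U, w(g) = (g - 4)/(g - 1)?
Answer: 2253001/1893376 ≈ 1.1899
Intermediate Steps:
w(g) = (-4 + g)/(-1 + g)
((-377 + b(w(-3)))/(-73 + 417))² = ((-377 + (-4 - 3)/(-1 - 3))/(-73 + 417))² = ((-377 - 7/(-4))/344)² = ((-377 - ¼*(-7))*(1/344))² = ((-377 + 7/4)*(1/344))² = (-1501/4*1/344)² = (-1501/1376)² = 2253001/1893376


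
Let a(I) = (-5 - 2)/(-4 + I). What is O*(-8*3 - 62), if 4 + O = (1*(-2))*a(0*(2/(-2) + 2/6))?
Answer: 645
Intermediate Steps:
a(I) = -7/(-4 + I)
O = -15/2 (O = -4 + (1*(-2))*(-7/(-4 + 0*(2/(-2) + 2/6))) = -4 - (-14)/(-4 + 0*(2*(-½) + 2*(⅙))) = -4 - (-14)/(-4 + 0*(-1 + ⅓)) = -4 - (-14)/(-4 + 0*(-⅔)) = -4 - (-14)/(-4 + 0) = -4 - (-14)/(-4) = -4 - (-14)*(-1)/4 = -4 - 2*7/4 = -4 - 7/2 = -15/2 ≈ -7.5000)
O*(-8*3 - 62) = -15*(-8*3 - 62)/2 = -15*(-24 - 62)/2 = -15/2*(-86) = 645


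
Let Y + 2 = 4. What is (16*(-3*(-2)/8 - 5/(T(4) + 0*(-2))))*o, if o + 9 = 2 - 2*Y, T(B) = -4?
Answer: -352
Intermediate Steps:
Y = 2 (Y = -2 + 4 = 2)
o = -11 (o = -9 + (2 - 2*2) = -9 + (2 - 4) = -9 - 2 = -11)
(16*(-3*(-2)/8 - 5/(T(4) + 0*(-2))))*o = (16*(-3*(-2)/8 - 5/(-4 + 0*(-2))))*(-11) = (16*(6*(⅛) - 5/(-4 + 0)))*(-11) = (16*(¾ - 5/(-4)))*(-11) = (16*(¾ - 5*(-¼)))*(-11) = (16*(¾ + 5/4))*(-11) = (16*2)*(-11) = 32*(-11) = -352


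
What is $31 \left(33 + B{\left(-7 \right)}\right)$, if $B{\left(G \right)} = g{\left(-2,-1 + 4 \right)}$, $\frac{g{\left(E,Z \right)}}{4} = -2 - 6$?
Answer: $31$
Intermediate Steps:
$g{\left(E,Z \right)} = -32$ ($g{\left(E,Z \right)} = 4 \left(-2 - 6\right) = 4 \left(-8\right) = -32$)
$B{\left(G \right)} = -32$
$31 \left(33 + B{\left(-7 \right)}\right) = 31 \left(33 - 32\right) = 31 \cdot 1 = 31$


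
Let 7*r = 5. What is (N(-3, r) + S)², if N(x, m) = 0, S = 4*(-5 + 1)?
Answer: 256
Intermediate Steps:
r = 5/7 (r = (⅐)*5 = 5/7 ≈ 0.71429)
S = -16 (S = 4*(-4) = -16)
(N(-3, r) + S)² = (0 - 16)² = (-16)² = 256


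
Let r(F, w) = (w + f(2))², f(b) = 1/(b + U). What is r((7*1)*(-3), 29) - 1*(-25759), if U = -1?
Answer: 26659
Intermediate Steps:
f(b) = 1/(-1 + b) (f(b) = 1/(b - 1) = 1/(-1 + b))
r(F, w) = (1 + w)² (r(F, w) = (w + 1/(-1 + 2))² = (w + 1/1)² = (w + 1)² = (1 + w)²)
r((7*1)*(-3), 29) - 1*(-25759) = (1 + 29)² - 1*(-25759) = 30² + 25759 = 900 + 25759 = 26659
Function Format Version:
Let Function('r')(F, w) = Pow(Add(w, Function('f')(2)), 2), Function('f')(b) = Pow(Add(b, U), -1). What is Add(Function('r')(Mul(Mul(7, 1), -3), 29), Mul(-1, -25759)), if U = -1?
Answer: 26659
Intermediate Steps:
Function('f')(b) = Pow(Add(-1, b), -1) (Function('f')(b) = Pow(Add(b, -1), -1) = Pow(Add(-1, b), -1))
Function('r')(F, w) = Pow(Add(1, w), 2) (Function('r')(F, w) = Pow(Add(w, Pow(Add(-1, 2), -1)), 2) = Pow(Add(w, Pow(1, -1)), 2) = Pow(Add(w, 1), 2) = Pow(Add(1, w), 2))
Add(Function('r')(Mul(Mul(7, 1), -3), 29), Mul(-1, -25759)) = Add(Pow(Add(1, 29), 2), Mul(-1, -25759)) = Add(Pow(30, 2), 25759) = Add(900, 25759) = 26659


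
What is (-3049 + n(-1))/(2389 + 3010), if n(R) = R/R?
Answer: -3048/5399 ≈ -0.56455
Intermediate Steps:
n(R) = 1
(-3049 + n(-1))/(2389 + 3010) = (-3049 + 1)/(2389 + 3010) = -3048/5399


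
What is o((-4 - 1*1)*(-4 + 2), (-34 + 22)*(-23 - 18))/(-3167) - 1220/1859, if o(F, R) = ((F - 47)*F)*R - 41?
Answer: 334624839/5887453 ≈ 56.837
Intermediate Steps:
o(F, R) = -41 + F*R*(-47 + F) (o(F, R) = ((-47 + F)*F)*R - 41 = (F*(-47 + F))*R - 41 = F*R*(-47 + F) - 41 = -41 + F*R*(-47 + F))
o((-4 - 1*1)*(-4 + 2), (-34 + 22)*(-23 - 18))/(-3167) - 1220/1859 = (-41 + ((-34 + 22)*(-23 - 18))*((-4 - 1*1)*(-4 + 2))**2 - 47*(-4 - 1*1)*(-4 + 2)*(-34 + 22)*(-23 - 18))/(-3167) - 1220/1859 = (-41 + (-12*(-41))*((-4 - 1)*(-2))**2 - 47*(-4 - 1)*(-2)*(-12*(-41)))*(-1/3167) - 1220*1/1859 = (-41 + 492*(-5*(-2))**2 - 47*(-5*(-2))*492)*(-1/3167) - 1220/1859 = (-41 + 492*10**2 - 47*10*492)*(-1/3167) - 1220/1859 = (-41 + 492*100 - 231240)*(-1/3167) - 1220/1859 = (-41 + 49200 - 231240)*(-1/3167) - 1220/1859 = -182081*(-1/3167) - 1220/1859 = 182081/3167 - 1220/1859 = 334624839/5887453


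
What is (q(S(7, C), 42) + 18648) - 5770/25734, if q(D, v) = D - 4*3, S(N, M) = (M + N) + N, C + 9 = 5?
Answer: 239915197/12867 ≈ 18646.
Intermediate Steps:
C = -4 (C = -9 + 5 = -4)
S(N, M) = M + 2*N
q(D, v) = -12 + D (q(D, v) = D - 12 = -12 + D)
(q(S(7, C), 42) + 18648) - 5770/25734 = ((-12 + (-4 + 2*7)) + 18648) - 5770/25734 = ((-12 + (-4 + 14)) + 18648) - 5770*1/25734 = ((-12 + 10) + 18648) - 2885/12867 = (-2 + 18648) - 2885/12867 = 18646 - 2885/12867 = 239915197/12867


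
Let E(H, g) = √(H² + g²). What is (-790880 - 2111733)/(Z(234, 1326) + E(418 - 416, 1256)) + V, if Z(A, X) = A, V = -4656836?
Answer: -3545338069991/761392 - 2902613*√394385/761392 ≈ -4.6588e+6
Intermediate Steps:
(-790880 - 2111733)/(Z(234, 1326) + E(418 - 416, 1256)) + V = (-790880 - 2111733)/(234 + √((418 - 416)² + 1256²)) - 4656836 = -2902613/(234 + √(2² + 1577536)) - 4656836 = -2902613/(234 + √(4 + 1577536)) - 4656836 = -2902613/(234 + √1577540) - 4656836 = -2902613/(234 + 2*√394385) - 4656836 = -4656836 - 2902613/(234 + 2*√394385)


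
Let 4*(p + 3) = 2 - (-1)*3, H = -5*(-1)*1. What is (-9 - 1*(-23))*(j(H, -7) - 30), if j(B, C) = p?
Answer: -889/2 ≈ -444.50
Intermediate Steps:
H = 5 (H = 5*1 = 5)
p = -7/4 (p = -3 + (2 - (-1)*3)/4 = -3 + (2 - 1*(-3))/4 = -3 + (2 + 3)/4 = -3 + (¼)*5 = -3 + 5/4 = -7/4 ≈ -1.7500)
j(B, C) = -7/4
(-9 - 1*(-23))*(j(H, -7) - 30) = (-9 - 1*(-23))*(-7/4 - 30) = (-9 + 23)*(-127/4) = 14*(-127/4) = -889/2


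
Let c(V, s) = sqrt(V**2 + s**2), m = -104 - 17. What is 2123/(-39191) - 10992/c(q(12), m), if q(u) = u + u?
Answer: -2123/39191 - 10992*sqrt(15217)/15217 ≈ -89.161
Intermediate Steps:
q(u) = 2*u
m = -121
2123/(-39191) - 10992/c(q(12), m) = 2123/(-39191) - 10992/sqrt((2*12)**2 + (-121)**2) = 2123*(-1/39191) - 10992/sqrt(24**2 + 14641) = -2123/39191 - 10992/sqrt(576 + 14641) = -2123/39191 - 10992*sqrt(15217)/15217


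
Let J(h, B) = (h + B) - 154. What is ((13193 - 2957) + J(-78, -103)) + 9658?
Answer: 19559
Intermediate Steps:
J(h, B) = -154 + B + h (J(h, B) = (B + h) - 154 = -154 + B + h)
((13193 - 2957) + J(-78, -103)) + 9658 = ((13193 - 2957) + (-154 - 103 - 78)) + 9658 = (10236 - 335) + 9658 = 9901 + 9658 = 19559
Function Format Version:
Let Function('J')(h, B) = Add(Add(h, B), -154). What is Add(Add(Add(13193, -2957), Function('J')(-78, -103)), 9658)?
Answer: 19559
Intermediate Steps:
Function('J')(h, B) = Add(-154, B, h) (Function('J')(h, B) = Add(Add(B, h), -154) = Add(-154, B, h))
Add(Add(Add(13193, -2957), Function('J')(-78, -103)), 9658) = Add(Add(Add(13193, -2957), Add(-154, -103, -78)), 9658) = Add(Add(10236, -335), 9658) = Add(9901, 9658) = 19559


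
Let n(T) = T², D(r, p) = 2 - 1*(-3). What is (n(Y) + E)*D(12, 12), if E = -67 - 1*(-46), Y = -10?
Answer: 395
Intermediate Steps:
D(r, p) = 5 (D(r, p) = 2 + 3 = 5)
E = -21 (E = -67 + 46 = -21)
(n(Y) + E)*D(12, 12) = ((-10)² - 21)*5 = (100 - 21)*5 = 79*5 = 395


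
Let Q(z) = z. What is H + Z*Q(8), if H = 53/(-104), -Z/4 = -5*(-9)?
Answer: -149813/104 ≈ -1440.5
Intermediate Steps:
Z = -180 (Z = -(-20)*(-9) = -4*45 = -180)
H = -53/104 (H = 53*(-1/104) = -53/104 ≈ -0.50961)
H + Z*Q(8) = -53/104 - 180*8 = -53/104 - 1440 = -149813/104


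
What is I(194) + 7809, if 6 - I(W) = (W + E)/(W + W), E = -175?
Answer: 3032201/388 ≈ 7815.0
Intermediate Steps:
I(W) = 6 - (-175 + W)/(2*W) (I(W) = 6 - (W - 175)/(W + W) = 6 - (-175 + W)/(2*W))
I(194) + 7809 = (½)*(175 + 11*194)/194 + 7809 = (½)*(1/194)*(175 + 2134) + 7809 = (½)*(1/194)*2309 + 7809 = 2309/388 + 7809 = 3032201/388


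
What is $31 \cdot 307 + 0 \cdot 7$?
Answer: $9517$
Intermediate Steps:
$31 \cdot 307 + 0 \cdot 7 = 9517 + 0 = 9517$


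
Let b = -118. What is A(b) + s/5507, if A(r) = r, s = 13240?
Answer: -636586/5507 ≈ -115.60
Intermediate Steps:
A(b) + s/5507 = -118 + 13240/5507 = -636586/5507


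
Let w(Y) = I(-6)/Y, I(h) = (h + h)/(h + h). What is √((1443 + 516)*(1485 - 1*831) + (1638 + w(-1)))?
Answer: √1282823 ≈ 1132.6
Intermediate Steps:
I(h) = 1 (I(h) = (2*h)/((2*h)) = (2*h)*(1/(2*h)) = 1)
w(Y) = 1/Y
√((1443 + 516)*(1485 - 1*831) + (1638 + w(-1))) = √((1443 + 516)*(1485 - 1*831) + (1638 + 1/(-1))) = √(1959*(1485 - 831) + (1638 - 1)) = √(1959*654 + 1637) = √(1281186 + 1637) = √1282823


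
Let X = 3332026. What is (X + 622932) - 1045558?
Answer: 2909400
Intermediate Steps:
(X + 622932) - 1045558 = (3332026 + 622932) - 1045558 = 3954958 - 1045558 = 2909400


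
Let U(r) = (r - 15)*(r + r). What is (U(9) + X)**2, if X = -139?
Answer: 61009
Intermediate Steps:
U(r) = 2*r*(-15 + r) (U(r) = (-15 + r)*(2*r) = 2*r*(-15 + r))
(U(9) + X)**2 = (2*9*(-15 + 9) - 139)**2 = (2*9*(-6) - 139)**2 = (-108 - 139)**2 = (-247)**2 = 61009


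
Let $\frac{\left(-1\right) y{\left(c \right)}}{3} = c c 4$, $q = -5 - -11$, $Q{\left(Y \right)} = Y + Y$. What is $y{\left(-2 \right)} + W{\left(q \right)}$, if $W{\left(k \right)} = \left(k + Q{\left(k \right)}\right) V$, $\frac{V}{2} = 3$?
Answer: $60$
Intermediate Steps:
$Q{\left(Y \right)} = 2 Y$
$q = 6$ ($q = -5 + 11 = 6$)
$V = 6$ ($V = 2 \cdot 3 = 6$)
$y{\left(c \right)} = - 12 c^{2}$ ($y{\left(c \right)} = - 3 c c 4 = - 3 c^{2} \cdot 4 = - 3 \cdot 4 c^{2} = - 12 c^{2}$)
$W{\left(k \right)} = 18 k$ ($W{\left(k \right)} = \left(k + 2 k\right) 6 = 3 k 6 = 18 k$)
$y{\left(-2 \right)} + W{\left(q \right)} = - 12 \left(-2\right)^{2} + 18 \cdot 6 = \left(-12\right) 4 + 108 = -48 + 108 = 60$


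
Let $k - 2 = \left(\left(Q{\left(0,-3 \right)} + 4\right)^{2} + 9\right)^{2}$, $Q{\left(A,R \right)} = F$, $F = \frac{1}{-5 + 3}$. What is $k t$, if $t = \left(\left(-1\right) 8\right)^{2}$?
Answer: $29028$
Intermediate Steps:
$F = - \frac{1}{2}$ ($F = \frac{1}{-2} = - \frac{1}{2} \approx -0.5$)
$Q{\left(A,R \right)} = - \frac{1}{2}$
$k = \frac{7257}{16}$ ($k = 2 + \left(\left(- \frac{1}{2} + 4\right)^{2} + 9\right)^{2} = 2 + \left(\left(\frac{7}{2}\right)^{2} + 9\right)^{2} = 2 + \left(\frac{49}{4} + 9\right)^{2} = 2 + \left(\frac{85}{4}\right)^{2} = 2 + \frac{7225}{16} = \frac{7257}{16} \approx 453.56$)
$t = 64$ ($t = \left(-8\right)^{2} = 64$)
$k t = \frac{7257}{16} \cdot 64 = 29028$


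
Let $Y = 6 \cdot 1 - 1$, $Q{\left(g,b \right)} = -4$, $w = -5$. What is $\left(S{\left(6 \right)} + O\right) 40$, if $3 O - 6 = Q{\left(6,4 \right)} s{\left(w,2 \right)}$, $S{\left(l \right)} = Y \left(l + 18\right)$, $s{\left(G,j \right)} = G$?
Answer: $\frac{15440}{3} \approx 5146.7$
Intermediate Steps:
$Y = 5$ ($Y = 6 - 1 = 5$)
$S{\left(l \right)} = 90 + 5 l$ ($S{\left(l \right)} = 5 \left(l + 18\right) = 5 \left(18 + l\right) = 90 + 5 l$)
$O = \frac{26}{3}$ ($O = 2 + \frac{\left(-4\right) \left(-5\right)}{3} = 2 + \frac{1}{3} \cdot 20 = 2 + \frac{20}{3} = \frac{26}{3} \approx 8.6667$)
$\left(S{\left(6 \right)} + O\right) 40 = \left(\left(90 + 5 \cdot 6\right) + \frac{26}{3}\right) 40 = \left(\left(90 + 30\right) + \frac{26}{3}\right) 40 = \left(120 + \frac{26}{3}\right) 40 = \frac{386}{3} \cdot 40 = \frac{15440}{3}$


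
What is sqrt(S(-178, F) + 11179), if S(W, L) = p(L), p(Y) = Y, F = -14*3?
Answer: sqrt(11137) ≈ 105.53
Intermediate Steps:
F = -42
S(W, L) = L
sqrt(S(-178, F) + 11179) = sqrt(-42 + 11179) = sqrt(11137)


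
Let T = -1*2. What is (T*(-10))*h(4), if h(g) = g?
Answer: 80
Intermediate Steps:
T = -2
(T*(-10))*h(4) = -2*(-10)*4 = 20*4 = 80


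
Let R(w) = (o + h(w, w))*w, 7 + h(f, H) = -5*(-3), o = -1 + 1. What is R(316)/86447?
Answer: 2528/86447 ≈ 0.029243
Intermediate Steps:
o = 0
h(f, H) = 8 (h(f, H) = -7 - 5*(-3) = -7 + 15 = 8)
R(w) = 8*w (R(w) = (0 + 8)*w = 8*w)
R(316)/86447 = (8*316)/86447 = 2528*(1/86447) = 2528/86447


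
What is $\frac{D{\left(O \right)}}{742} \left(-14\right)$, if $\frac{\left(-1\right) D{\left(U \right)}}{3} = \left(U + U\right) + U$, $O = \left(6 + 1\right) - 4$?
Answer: $\frac{27}{53} \approx 0.50943$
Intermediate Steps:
$O = 3$ ($O = 7 - 4 = 3$)
$D{\left(U \right)} = - 9 U$ ($D{\left(U \right)} = - 3 \left(\left(U + U\right) + U\right) = - 3 \left(2 U + U\right) = - 3 \cdot 3 U = - 9 U$)
$\frac{D{\left(O \right)}}{742} \left(-14\right) = \frac{\left(-9\right) 3}{742} \left(-14\right) = \left(-27\right) \frac{1}{742} \left(-14\right) = \left(- \frac{27}{742}\right) \left(-14\right) = \frac{27}{53}$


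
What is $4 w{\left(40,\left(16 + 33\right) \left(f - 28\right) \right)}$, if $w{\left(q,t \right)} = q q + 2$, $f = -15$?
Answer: $6408$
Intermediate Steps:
$w{\left(q,t \right)} = 2 + q^{2}$ ($w{\left(q,t \right)} = q^{2} + 2 = 2 + q^{2}$)
$4 w{\left(40,\left(16 + 33\right) \left(f - 28\right) \right)} = 4 \left(2 + 40^{2}\right) = 4 \left(2 + 1600\right) = 4 \cdot 1602 = 6408$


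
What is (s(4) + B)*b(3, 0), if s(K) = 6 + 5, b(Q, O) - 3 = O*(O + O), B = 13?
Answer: 72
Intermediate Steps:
b(Q, O) = 3 + 2*O**2 (b(Q, O) = 3 + O*(O + O) = 3 + O*(2*O) = 3 + 2*O**2)
s(K) = 11
(s(4) + B)*b(3, 0) = (11 + 13)*(3 + 2*0**2) = 24*(3 + 2*0) = 24*(3 + 0) = 24*3 = 72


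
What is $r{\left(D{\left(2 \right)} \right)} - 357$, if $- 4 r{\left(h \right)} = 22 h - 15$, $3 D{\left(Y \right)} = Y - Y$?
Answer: $- \frac{1413}{4} \approx -353.25$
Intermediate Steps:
$D{\left(Y \right)} = 0$ ($D{\left(Y \right)} = \frac{Y - Y}{3} = \frac{1}{3} \cdot 0 = 0$)
$r{\left(h \right)} = \frac{15}{4} - \frac{11 h}{2}$ ($r{\left(h \right)} = - \frac{22 h - 15}{4} = - \frac{-15 + 22 h}{4} = \frac{15}{4} - \frac{11 h}{2}$)
$r{\left(D{\left(2 \right)} \right)} - 357 = \left(\frac{15}{4} - 0\right) - 357 = \left(\frac{15}{4} + 0\right) - 357 = \frac{15}{4} - 357 = - \frac{1413}{4}$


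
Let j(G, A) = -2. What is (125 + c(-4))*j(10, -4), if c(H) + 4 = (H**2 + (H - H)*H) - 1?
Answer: -272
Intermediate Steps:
c(H) = -5 + H**2 (c(H) = -4 + ((H**2 + (H - H)*H) - 1) = -4 + ((H**2 + 0*H) - 1) = -4 + ((H**2 + 0) - 1) = -4 + (H**2 - 1) = -4 + (-1 + H**2) = -5 + H**2)
(125 + c(-4))*j(10, -4) = (125 + (-5 + (-4)**2))*(-2) = (125 + (-5 + 16))*(-2) = (125 + 11)*(-2) = 136*(-2) = -272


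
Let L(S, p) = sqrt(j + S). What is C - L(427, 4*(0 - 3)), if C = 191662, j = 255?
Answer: 191662 - sqrt(682) ≈ 1.9164e+5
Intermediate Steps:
L(S, p) = sqrt(255 + S)
C - L(427, 4*(0 - 3)) = 191662 - sqrt(255 + 427) = 191662 - sqrt(682)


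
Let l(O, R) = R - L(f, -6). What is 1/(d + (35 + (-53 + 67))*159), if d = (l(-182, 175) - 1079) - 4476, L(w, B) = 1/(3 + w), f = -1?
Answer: 2/4821 ≈ 0.00041485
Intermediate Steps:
l(O, R) = -1/2 + R (l(O, R) = R - 1/(3 - 1) = R - 1/2 = -1/2 + R)
d = -10761/2 (d = ((-1/2 + 175) - 1079) - 4476 = (349/2 - 1079) - 4476 = -1809/2 - 4476 = -10761/2 ≈ -5380.5)
1/(d + (35 + (-53 + 67))*159) = 1/(-10761/2 + (35 + (-53 + 67))*159) = 1/(-10761/2 + (35 + 14)*159) = 1/(-10761/2 + 49*159) = 1/(-10761/2 + 7791) = 1/(4821/2) = 2/4821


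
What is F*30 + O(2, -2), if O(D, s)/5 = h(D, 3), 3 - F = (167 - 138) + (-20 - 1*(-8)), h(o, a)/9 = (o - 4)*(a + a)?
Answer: -960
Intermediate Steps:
h(o, a) = 18*a*(-4 + o) (h(o, a) = 9*((o - 4)*(a + a)) = 9*((-4 + o)*(2*a)) = 9*(2*a*(-4 + o)) = 18*a*(-4 + o))
F = -14 (F = 3 - ((167 - 138) + (-20 - 1*(-8))) = 3 - (29 + (-20 + 8)) = 3 - (29 - 12) = 3 - 1*17 = 3 - 17 = -14)
O(D, s) = -1080 + 270*D (O(D, s) = 5*(18*3*(-4 + D)) = 5*(-216 + 54*D) = -1080 + 270*D)
F*30 + O(2, -2) = -14*30 + (-1080 + 270*2) = -420 + (-1080 + 540) = -420 - 540 = -960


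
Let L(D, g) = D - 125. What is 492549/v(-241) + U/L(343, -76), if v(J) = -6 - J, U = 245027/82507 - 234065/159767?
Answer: 707709860132689924/337654262684435 ≈ 2096.0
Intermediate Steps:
U = 19835227754/13181895869 (U = 245027*(1/82507) - 234065*1/159767 = 245027/82507 - 234065/159767 = 19835227754/13181895869 ≈ 1.5047)
L(D, g) = -125 + D
492549/v(-241) + U/L(343, -76) = 492549/(-6 - 1*(-241)) + 19835227754/(13181895869*(-125 + 343)) = 492549/(-6 + 241) + (19835227754/13181895869)/218 = 492549/235 + (19835227754/13181895869)*(1/218) = 492549*(1/235) + 9917613877/1436826649721 = 492549/235 + 9917613877/1436826649721 = 707709860132689924/337654262684435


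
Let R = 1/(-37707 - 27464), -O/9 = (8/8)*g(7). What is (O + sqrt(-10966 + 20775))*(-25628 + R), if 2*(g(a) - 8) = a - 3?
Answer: 150318215010/65171 - 1670202389*sqrt(9809)/65171 ≈ -2.3169e+5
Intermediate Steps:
g(a) = 13/2 + a/2 (g(a) = 8 + (a - 3)/2 = 8 + (-3 + a)/2 = 8 + (-3/2 + a/2) = 13/2 + a/2)
O = -90 (O = -9*8/8*(13/2 + (1/2)*7) = -9*(1/8)*8*(13/2 + 7/2) = -9*10 = -90)
R = -1/65171 (R = 1/(-65171) = -1/65171 ≈ -1.5344e-5)
(O + sqrt(-10966 + 20775))*(-25628 + R) = (-90 + sqrt(-10966 + 20775))*(-25628 - 1/65171) = (-90 + sqrt(9809))*(-1670202389/65171) = 150318215010/65171 - 1670202389*sqrt(9809)/65171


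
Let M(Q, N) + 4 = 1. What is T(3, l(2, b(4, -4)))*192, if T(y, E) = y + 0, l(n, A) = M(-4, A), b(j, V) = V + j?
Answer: 576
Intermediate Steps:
M(Q, N) = -3 (M(Q, N) = -4 + 1 = -3)
l(n, A) = -3
T(y, E) = y
T(3, l(2, b(4, -4)))*192 = 3*192 = 576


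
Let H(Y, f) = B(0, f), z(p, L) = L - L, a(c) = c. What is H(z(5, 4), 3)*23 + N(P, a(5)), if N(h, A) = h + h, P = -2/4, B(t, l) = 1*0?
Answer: -1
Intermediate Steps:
B(t, l) = 0
z(p, L) = 0
H(Y, f) = 0
P = -1/2 (P = -2*1/4 = -1/2 ≈ -0.50000)
N(h, A) = 2*h
H(z(5, 4), 3)*23 + N(P, a(5)) = 0*23 + 2*(-1/2) = 0 - 1 = -1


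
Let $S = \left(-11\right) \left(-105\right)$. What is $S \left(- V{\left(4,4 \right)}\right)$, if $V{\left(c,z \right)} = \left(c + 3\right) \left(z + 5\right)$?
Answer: $-72765$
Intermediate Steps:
$V{\left(c,z \right)} = \left(3 + c\right) \left(5 + z\right)$
$S = 1155$
$S \left(- V{\left(4,4 \right)}\right) = 1155 \left(- (15 + 3 \cdot 4 + 5 \cdot 4 + 4 \cdot 4)\right) = 1155 \left(- (15 + 12 + 20 + 16)\right) = 1155 \left(\left(-1\right) 63\right) = 1155 \left(-63\right) = -72765$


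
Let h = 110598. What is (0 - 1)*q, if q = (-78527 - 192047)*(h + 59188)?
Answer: 45939677164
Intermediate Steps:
q = -45939677164 (q = (-78527 - 192047)*(110598 + 59188) = -270574*169786 = -45939677164)
(0 - 1)*q = (0 - 1)*(-45939677164) = -1*(-45939677164) = 45939677164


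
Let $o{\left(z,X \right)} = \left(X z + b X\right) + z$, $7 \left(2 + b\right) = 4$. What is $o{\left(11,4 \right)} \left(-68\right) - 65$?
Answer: $- \frac{23915}{7} \approx -3416.4$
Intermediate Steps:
$b = - \frac{10}{7}$ ($b = -2 + \frac{1}{7} \cdot 4 = -2 + \frac{4}{7} = - \frac{10}{7} \approx -1.4286$)
$o{\left(z,X \right)} = z - \frac{10 X}{7} + X z$ ($o{\left(z,X \right)} = \left(X z - \frac{10 X}{7}\right) + z = \left(- \frac{10 X}{7} + X z\right) + z = z - \frac{10 X}{7} + X z$)
$o{\left(11,4 \right)} \left(-68\right) - 65 = \left(11 - \frac{40}{7} + 4 \cdot 11\right) \left(-68\right) - 65 = \left(11 - \frac{40}{7} + 44\right) \left(-68\right) - 65 = \frac{345}{7} \left(-68\right) - 65 = - \frac{23460}{7} - 65 = - \frac{23915}{7}$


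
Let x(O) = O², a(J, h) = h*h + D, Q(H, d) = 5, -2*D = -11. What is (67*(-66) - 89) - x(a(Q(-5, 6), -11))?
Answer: -82053/4 ≈ -20513.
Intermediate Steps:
D = 11/2 (D = -½*(-11) = 11/2 ≈ 5.5000)
a(J, h) = 11/2 + h² (a(J, h) = h*h + 11/2 = h² + 11/2 = 11/2 + h²)
(67*(-66) - 89) - x(a(Q(-5, 6), -11)) = (67*(-66) - 89) - (11/2 + (-11)²)² = (-4422 - 89) - (11/2 + 121)² = -4511 - (253/2)² = -4511 - 1*64009/4 = -4511 - 64009/4 = -82053/4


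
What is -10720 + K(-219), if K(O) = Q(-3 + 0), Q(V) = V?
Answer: -10723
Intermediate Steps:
K(O) = -3 (K(O) = -3 + 0 = -3)
-10720 + K(-219) = -10720 - 3 = -10723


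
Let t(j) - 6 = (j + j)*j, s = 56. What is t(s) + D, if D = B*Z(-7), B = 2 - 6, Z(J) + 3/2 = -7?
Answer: 6312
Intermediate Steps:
Z(J) = -17/2 (Z(J) = -3/2 - 7 = -17/2)
B = -4
D = 34 (D = -4*(-17/2) = 34)
t(j) = 6 + 2*j**2 (t(j) = 6 + (j + j)*j = 6 + (2*j)*j = 6 + 2*j**2)
t(s) + D = (6 + 2*56**2) + 34 = (6 + 2*3136) + 34 = (6 + 6272) + 34 = 6278 + 34 = 6312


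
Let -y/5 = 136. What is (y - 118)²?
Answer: 636804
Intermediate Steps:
y = -680 (y = -5*136 = -680)
(y - 118)² = (-680 - 118)² = (-798)² = 636804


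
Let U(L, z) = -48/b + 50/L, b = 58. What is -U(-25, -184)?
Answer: 82/29 ≈ 2.8276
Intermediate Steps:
U(L, z) = -24/29 + 50/L (U(L, z) = -48/58 + 50/L = -48*1/58 + 50/L = -24/29 + 50/L)
-U(-25, -184) = -(-24/29 + 50/(-25)) = -(-24/29 + 50*(-1/25)) = -(-24/29 - 2) = -1*(-82/29) = 82/29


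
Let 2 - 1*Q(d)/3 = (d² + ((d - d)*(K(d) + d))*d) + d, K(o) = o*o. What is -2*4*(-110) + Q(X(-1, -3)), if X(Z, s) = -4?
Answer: 850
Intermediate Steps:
K(o) = o²
Q(d) = 6 - 3*d - 3*d² (Q(d) = 6 - 3*((d² + ((d - d)*(d² + d))*d) + d) = 6 - 3*((d² + (0*(d + d²))*d) + d) = 6 - 3*((d² + 0*d) + d) = 6 - 3*((d² + 0) + d) = 6 - 3*(d² + d) = 6 - 3*(d + d²) = 6 + (-3*d - 3*d²) = 6 - 3*d - 3*d²)
-2*4*(-110) + Q(X(-1, -3)) = -2*4*(-110) + (6 - 3*(-4) - 3*(-4)²) = -8*(-110) + (6 + 12 - 3*16) = 880 + (6 + 12 - 48) = 880 - 30 = 850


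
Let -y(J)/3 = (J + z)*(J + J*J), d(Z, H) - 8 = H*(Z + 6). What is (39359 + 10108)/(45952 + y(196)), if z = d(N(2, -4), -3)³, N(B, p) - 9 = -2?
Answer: 49467/3428212372 ≈ 1.4429e-5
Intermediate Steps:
N(B, p) = 7 (N(B, p) = 9 - 2 = 7)
d(Z, H) = 8 + H*(6 + Z) (d(Z, H) = 8 + H*(Z + 6) = 8 + H*(6 + Z))
z = -29791 (z = (8 + 6*(-3) - 3*7)³ = (8 - 18 - 21)³ = (-31)³ = -29791)
y(J) = -3*(-29791 + J)*(J + J²) (y(J) = -3*(J - 29791)*(J + J*J) = -3*(-29791 + J)*(J + J²))
(39359 + 10108)/(45952 + y(196)) = (39359 + 10108)/(45952 + 3*196*(29791 - 1*196² + 29790*196)) = 49467/(45952 + 3*196*(29791 - 1*38416 + 5838840)) = 49467/(45952 + 3*196*(29791 - 38416 + 5838840)) = 49467/(45952 + 3*196*5830215) = 49467/(45952 + 3428166420) = 49467/3428212372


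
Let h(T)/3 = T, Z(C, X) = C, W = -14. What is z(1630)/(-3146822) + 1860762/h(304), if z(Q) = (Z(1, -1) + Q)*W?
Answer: 69708424083/34165496 ≈ 2040.3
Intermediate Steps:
h(T) = 3*T
z(Q) = -14 - 14*Q (z(Q) = (1 + Q)*(-14) = -14 - 14*Q)
z(1630)/(-3146822) + 1860762/h(304) = (-14 - 14*1630)/(-3146822) + 1860762/((3*304)) = (-14 - 22820)*(-1/3146822) + 1860762/912 = -22834*(-1/3146822) + 1860762*(1/912) = 1631/224773 + 310127/152 = 69708424083/34165496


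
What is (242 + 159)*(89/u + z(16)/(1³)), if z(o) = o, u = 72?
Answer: 497641/72 ≈ 6911.7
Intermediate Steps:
(242 + 159)*(89/u + z(16)/(1³)) = (242 + 159)*(89/72 + 16/(1³)) = 401*(89*(1/72) + 16/1) = 401*(89/72 + 16*1) = 401*(89/72 + 16) = 401*(1241/72) = 497641/72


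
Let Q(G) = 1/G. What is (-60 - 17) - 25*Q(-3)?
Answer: -206/3 ≈ -68.667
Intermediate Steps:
(-60 - 17) - 25*Q(-3) = (-60 - 17) - 25/(-3) = -77 - 25*(-⅓) = -77 + 25/3 = -206/3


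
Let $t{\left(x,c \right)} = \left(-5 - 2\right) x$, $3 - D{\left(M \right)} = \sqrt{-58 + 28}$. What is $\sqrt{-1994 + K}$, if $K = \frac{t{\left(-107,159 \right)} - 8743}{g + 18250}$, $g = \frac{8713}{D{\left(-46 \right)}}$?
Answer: $\sqrt{2} \sqrt{\frac{-63284602 + 18199247 i \sqrt{30}}{63463 - 18250 i \sqrt{30}}} \approx 0.00030467 + 44.659 i$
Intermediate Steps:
$D{\left(M \right)} = 3 - i \sqrt{30}$ ($D{\left(M \right)} = 3 - \sqrt{-58 + 28} = 3 - \sqrt{-30} = 3 - i \sqrt{30}$)
$t{\left(x,c \right)} = - 7 x$
$g = \frac{8713}{3 - i \sqrt{30}} \approx 670.23 + 1223.7 i$
$K = - \frac{7994}{\frac{245963}{13} + \frac{8713 i \sqrt{30}}{39}}$ ($K = \frac{\left(-7\right) \left(-107\right) - 8743}{\left(\frac{8713}{13} + \frac{8713 i \sqrt{30}}{39}\right) + 18250} = \frac{749 - 8743}{\frac{245963}{13} + \frac{8713 i \sqrt{30}}{39}} = - \frac{7994}{\frac{245963}{13} + \frac{8713 i \sqrt{30}}{39}} \approx -0.42075 + 0.027212 i$)
$\sqrt{-1994 + K} = \sqrt{-1994 - \left(\frac{5898684666}{14019427369} - \frac{69651722 i \sqrt{30}}{14019427369}\right)} = \sqrt{- \frac{27960636858452}{14019427369} + \frac{69651722 i \sqrt{30}}{14019427369}}$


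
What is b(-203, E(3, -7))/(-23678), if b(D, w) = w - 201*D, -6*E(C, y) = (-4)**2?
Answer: -122401/71034 ≈ -1.7231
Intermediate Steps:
E(C, y) = -8/3 (E(C, y) = -1/6*(-4)**2 = -1/6*16 = -8/3)
b(-203, E(3, -7))/(-23678) = (-8/3 - 201*(-203))/(-23678) = (-8/3 + 40803)*(-1/23678) = (122401/3)*(-1/23678) = -122401/71034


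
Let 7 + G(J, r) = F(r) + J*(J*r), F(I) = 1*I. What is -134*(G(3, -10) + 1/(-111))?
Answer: 1591652/111 ≈ 14339.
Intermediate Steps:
F(I) = I
G(J, r) = -7 + r + r*J**2 (G(J, r) = -7 + (r + J*(J*r)) = -7 + (r + r*J**2) = -7 + r + r*J**2)
-134*(G(3, -10) + 1/(-111)) = -134*((-7 - 10 - 10*3**2) + 1/(-111)) = -134*((-7 - 10 - 10*9) - 1/111) = -134*((-7 - 10 - 90) - 1/111) = -134*(-107 - 1/111) = -134*(-11878/111) = 1591652/111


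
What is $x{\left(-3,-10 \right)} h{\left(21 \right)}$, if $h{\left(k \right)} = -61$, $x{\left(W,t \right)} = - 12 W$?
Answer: $-2196$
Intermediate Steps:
$x{\left(-3,-10 \right)} h{\left(21 \right)} = \left(-12\right) \left(-3\right) \left(-61\right) = 36 \left(-61\right) = -2196$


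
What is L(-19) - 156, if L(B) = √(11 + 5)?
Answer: -152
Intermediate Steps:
L(B) = 4 (L(B) = √16 = 4)
L(-19) - 156 = 4 - 156 = -152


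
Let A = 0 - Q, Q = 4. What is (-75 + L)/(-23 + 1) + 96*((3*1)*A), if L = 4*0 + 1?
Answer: -12635/11 ≈ -1148.6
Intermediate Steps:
L = 1 (L = 0 + 1 = 1)
A = -4 (A = 0 - 1*4 = 0 - 4 = -4)
(-75 + L)/(-23 + 1) + 96*((3*1)*A) = (-75 + 1)/(-23 + 1) + 96*((3*1)*(-4)) = -74/(-22) + 96*(3*(-4)) = -74*(-1/22) + 96*(-12) = 37/11 - 1152 = -12635/11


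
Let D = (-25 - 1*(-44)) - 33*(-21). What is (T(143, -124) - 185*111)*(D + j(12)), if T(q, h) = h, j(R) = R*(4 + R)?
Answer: -18675736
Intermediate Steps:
D = 712 (D = (-25 + 44) + 693 = 19 + 693 = 712)
(T(143, -124) - 185*111)*(D + j(12)) = (-124 - 185*111)*(712 + 12*(4 + 12)) = (-124 - 20535)*(712 + 12*16) = -20659*(712 + 192) = -20659*904 = -18675736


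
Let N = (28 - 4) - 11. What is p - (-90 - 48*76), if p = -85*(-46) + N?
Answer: 7661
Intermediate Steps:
N = 13 (N = 24 - 11 = 13)
p = 3923 (p = -85*(-46) + 13 = 3910 + 13 = 3923)
p - (-90 - 48*76) = 3923 - (-90 - 48*76) = 3923 - (-90 - 3648) = 3923 - 1*(-3738) = 3923 + 3738 = 7661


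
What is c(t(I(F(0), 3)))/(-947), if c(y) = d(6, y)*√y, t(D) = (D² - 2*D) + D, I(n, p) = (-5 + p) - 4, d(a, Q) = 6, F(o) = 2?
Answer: -6*√42/947 ≈ -0.041061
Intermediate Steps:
I(n, p) = -9 + p
t(D) = D² - D
c(y) = 6*√y
c(t(I(F(0), 3)))/(-947) = (6*√((-9 + 3)*(-1 + (-9 + 3))))/(-947) = (6*√(-6*(-1 - 6)))*(-1/947) = (6*√(-6*(-7)))*(-1/947) = (6*√42)*(-1/947) = -6*√42/947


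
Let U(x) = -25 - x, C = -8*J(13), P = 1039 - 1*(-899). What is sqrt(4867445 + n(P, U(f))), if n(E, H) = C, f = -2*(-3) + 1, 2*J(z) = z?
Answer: sqrt(4867393) ≈ 2206.2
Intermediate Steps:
J(z) = z/2
f = 7 (f = 6 + 1 = 7)
P = 1938 (P = 1039 + 899 = 1938)
C = -52 (C = -4*13 = -8*13/2 = -52)
n(E, H) = -52
sqrt(4867445 + n(P, U(f))) = sqrt(4867445 - 52) = sqrt(4867393)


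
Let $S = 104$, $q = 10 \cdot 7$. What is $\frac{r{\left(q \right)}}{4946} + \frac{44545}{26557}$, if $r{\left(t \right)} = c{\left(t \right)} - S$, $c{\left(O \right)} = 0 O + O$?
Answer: $\frac{109708316}{65675461} \approx 1.6705$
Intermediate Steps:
$c{\left(O \right)} = O$ ($c{\left(O \right)} = 0 + O = O$)
$q = 70$
$r{\left(t \right)} = -104 + t$ ($r{\left(t \right)} = t - 104 = -104 + t$)
$\frac{r{\left(q \right)}}{4946} + \frac{44545}{26557} = \frac{-104 + 70}{4946} + \frac{44545}{26557} = \left(-34\right) \frac{1}{4946} + 44545 \cdot \frac{1}{26557} = - \frac{17}{2473} + \frac{44545}{26557} = \frac{109708316}{65675461}$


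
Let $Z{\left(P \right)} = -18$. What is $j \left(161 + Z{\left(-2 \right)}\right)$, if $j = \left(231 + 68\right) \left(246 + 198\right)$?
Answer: $18984108$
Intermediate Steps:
$j = 132756$ ($j = 299 \cdot 444 = 132756$)
$j \left(161 + Z{\left(-2 \right)}\right) = 132756 \left(161 - 18\right) = 132756 \cdot 143 = 18984108$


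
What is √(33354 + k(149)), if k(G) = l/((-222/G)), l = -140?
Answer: 2*√103028091/111 ≈ 182.89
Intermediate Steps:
k(G) = 70*G/111 (k(G) = -140*(-G/222) = -(-70)*G/111 = 70*G/111)
√(33354 + k(149)) = √(33354 + (70/111)*149) = √(33354 + 10430/111) = √(3712724/111) = 2*√103028091/111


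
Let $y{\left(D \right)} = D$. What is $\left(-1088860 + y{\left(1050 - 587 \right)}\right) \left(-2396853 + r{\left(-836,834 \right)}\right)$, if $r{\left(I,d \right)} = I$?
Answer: $2609637514533$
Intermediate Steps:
$\left(-1088860 + y{\left(1050 - 587 \right)}\right) \left(-2396853 + r{\left(-836,834 \right)}\right) = \left(-1088860 + \left(1050 - 587\right)\right) \left(-2396853 - 836\right) = \left(-1088860 + 463\right) \left(-2397689\right) = \left(-1088397\right) \left(-2397689\right) = 2609637514533$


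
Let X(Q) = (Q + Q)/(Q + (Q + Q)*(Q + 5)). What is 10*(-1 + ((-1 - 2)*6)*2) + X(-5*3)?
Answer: -7032/19 ≈ -370.11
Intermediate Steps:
X(Q) = 2*Q/(Q + 2*Q*(5 + Q)) (X(Q) = (2*Q)/(Q + (2*Q)*(5 + Q)) = (2*Q)/(Q + 2*Q*(5 + Q)) = 2*Q/(Q + 2*Q*(5 + Q)))
10*(-1 + ((-1 - 2)*6)*2) + X(-5*3) = 10*(-1 + ((-1 - 2)*6)*2) + 2/(11 + 2*(-5*3)) = 10*(-1 - 3*6*2) + 2/(11 + 2*(-15)) = 10*(-1 - 18*2) + 2/(11 - 30) = 10*(-1 - 36) + 2/(-19) = 10*(-37) + 2*(-1/19) = -370 - 2/19 = -7032/19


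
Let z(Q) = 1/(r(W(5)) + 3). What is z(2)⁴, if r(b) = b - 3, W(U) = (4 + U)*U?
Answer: 1/4100625 ≈ 2.4387e-7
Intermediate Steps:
W(U) = U*(4 + U)
r(b) = -3 + b
z(Q) = 1/45 (z(Q) = 1/((-3 + 5*(4 + 5)) + 3) = 1/((-3 + 5*9) + 3) = 1/((-3 + 45) + 3) = 1/(42 + 3) = 1/45)
z(2)⁴ = (1/45)⁴ = 1/4100625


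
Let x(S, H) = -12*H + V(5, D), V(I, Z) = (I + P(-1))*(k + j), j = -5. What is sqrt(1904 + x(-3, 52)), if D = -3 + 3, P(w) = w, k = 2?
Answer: 2*sqrt(317) ≈ 35.609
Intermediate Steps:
D = 0
V(I, Z) = 3 - 3*I (V(I, Z) = (I - 1)*(2 - 5) = (-1 + I)*(-3) = 3 - 3*I)
x(S, H) = -12 - 12*H (x(S, H) = -12*H + (3 - 3*5) = -12*H + (3 - 15) = -12*H - 12 = -12 - 12*H)
sqrt(1904 + x(-3, 52)) = sqrt(1904 + (-12 - 12*52)) = sqrt(1904 + (-12 - 624)) = sqrt(1904 - 636) = sqrt(1268) = 2*sqrt(317)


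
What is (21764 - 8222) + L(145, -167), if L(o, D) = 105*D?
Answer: -3993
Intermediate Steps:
(21764 - 8222) + L(145, -167) = (21764 - 8222) + 105*(-167) = 13542 - 17535 = -3993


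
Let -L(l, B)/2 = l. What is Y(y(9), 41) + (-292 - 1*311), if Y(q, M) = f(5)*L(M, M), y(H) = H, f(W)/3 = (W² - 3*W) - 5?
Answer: -1833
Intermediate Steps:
f(W) = -15 - 9*W + 3*W² (f(W) = 3*((W² - 3*W) - 5) = 3*(-5 + W² - 3*W) = -15 - 9*W + 3*W²)
L(l, B) = -2*l
Y(q, M) = -30*M (Y(q, M) = (-15 - 9*5 + 3*5²)*(-2*M) = (-15 - 45 + 3*25)*(-2*M) = (-15 - 45 + 75)*(-2*M) = 15*(-2*M) = -30*M)
Y(y(9), 41) + (-292 - 1*311) = -30*41 + (-292 - 1*311) = -1230 + (-292 - 311) = -1230 - 603 = -1833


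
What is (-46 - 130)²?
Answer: 30976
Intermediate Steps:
(-46 - 130)² = (-176)² = 30976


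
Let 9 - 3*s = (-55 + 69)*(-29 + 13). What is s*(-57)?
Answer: -4427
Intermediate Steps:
s = 233/3 (s = 3 - (-55 + 69)*(-29 + 13)/3 = 3 - 14*(-16)/3 = 3 - ⅓*(-224) = 3 + 224/3 = 233/3 ≈ 77.667)
s*(-57) = (233/3)*(-57) = -4427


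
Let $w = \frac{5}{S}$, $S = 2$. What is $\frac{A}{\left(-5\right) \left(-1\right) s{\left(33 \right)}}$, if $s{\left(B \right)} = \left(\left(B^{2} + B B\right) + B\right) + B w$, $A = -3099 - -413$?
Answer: $- \frac{5372}{22935} \approx -0.23423$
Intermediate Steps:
$A = -2686$ ($A = -3099 + 413 = -2686$)
$w = \frac{5}{2} \approx 2.5$
$s{\left(B \right)} = 2 B^{2} + \frac{7 B}{2}$ ($s{\left(B \right)} = \left(\left(B^{2} + B B\right) + B\right) + B \frac{5}{2} = \left(\left(B^{2} + B^{2}\right) + B\right) + \frac{5 B}{2} = \left(2 B^{2} + B\right) + \frac{5 B}{2} = \left(B + 2 B^{2}\right) + \frac{5 B}{2} = 2 B^{2} + \frac{7 B}{2}$)
$\frac{A}{\left(-5\right) \left(-1\right) s{\left(33 \right)}} = - \frac{2686}{\left(-5\right) \left(-1\right) \frac{1}{2} \cdot 33 \left(7 + 4 \cdot 33\right)} = - \frac{2686}{5 \cdot \frac{1}{2} \cdot 33 \left(7 + 132\right)} = - \frac{2686}{5 \cdot \frac{1}{2} \cdot 33 \cdot 139} = - \frac{2686}{5 \cdot \frac{4587}{2}} = - \frac{2686}{\frac{22935}{2}} = \left(-2686\right) \frac{2}{22935} = - \frac{5372}{22935}$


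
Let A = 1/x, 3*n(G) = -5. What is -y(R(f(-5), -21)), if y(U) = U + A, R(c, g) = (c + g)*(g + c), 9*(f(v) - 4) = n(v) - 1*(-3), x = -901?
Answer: -186528796/656829 ≈ -283.98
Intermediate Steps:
n(G) = -5/3 (n(G) = (⅓)*(-5) = -5/3)
f(v) = 112/27 (f(v) = 4 + (-5/3 - 1*(-3))/9 = 4 + (-5/3 + 3)/9 = 4 + (⅑)*(4/3) = 4 + 4/27 = 112/27)
A = -1/901 (A = 1/(-901) = -1/901 ≈ -0.0011099)
R(c, g) = (c + g)² (R(c, g) = (c + g)*(c + g) = (c + g)²)
y(U) = -1/901 + U (y(U) = U - 1/901 = -1/901 + U)
-y(R(f(-5), -21)) = -(-1/901 + (112/27 - 21)²) = -(-1/901 + (-455/27)²) = -(-1/901 + 207025/729) = -1*186528796/656829 = -186528796/656829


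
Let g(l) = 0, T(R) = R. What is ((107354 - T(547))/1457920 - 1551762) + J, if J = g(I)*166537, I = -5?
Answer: -2262344748233/1457920 ≈ -1.5518e+6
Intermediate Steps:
J = 0 (J = 0*166537 = 0)
((107354 - T(547))/1457920 - 1551762) + J = ((107354 - 1*547)/1457920 - 1551762) + 0 = ((107354 - 547)*(1/1457920) - 1551762) + 0 = (106807*(1/1457920) - 1551762) + 0 = (106807/1457920 - 1551762) + 0 = -2262344748233/1457920 + 0 = -2262344748233/1457920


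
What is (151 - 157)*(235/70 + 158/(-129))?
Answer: -3851/301 ≈ -12.794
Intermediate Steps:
(151 - 157)*(235/70 + 158/(-129)) = -6*(235*(1/70) + 158*(-1/129)) = -6*(47/14 - 158/129) = -6*3851/1806 = -3851/301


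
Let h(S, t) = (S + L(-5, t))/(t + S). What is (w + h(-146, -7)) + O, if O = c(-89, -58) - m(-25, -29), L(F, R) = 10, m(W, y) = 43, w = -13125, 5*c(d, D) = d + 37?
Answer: -592988/45 ≈ -13178.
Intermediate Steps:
c(d, D) = 37/5 + d/5 (c(d, D) = (d + 37)/5 = (37 + d)/5 = 37/5 + d/5)
h(S, t) = (10 + S)/(S + t) (h(S, t) = (S + 10)/(t + S) = (10 + S)/(S + t))
O = -267/5 (O = (37/5 + (1/5)*(-89)) - 1*43 = (37/5 - 89/5) - 43 = -52/5 - 43 = -267/5 ≈ -53.400)
(w + h(-146, -7)) + O = (-13125 + (10 - 146)/(-146 - 7)) - 267/5 = (-13125 - 136/(-153)) - 267/5 = (-13125 - 1/153*(-136)) - 267/5 = (-13125 + 8/9) - 267/5 = -118117/9 - 267/5 = -592988/45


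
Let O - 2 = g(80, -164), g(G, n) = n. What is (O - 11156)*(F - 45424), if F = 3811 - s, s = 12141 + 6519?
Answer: 682169814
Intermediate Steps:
s = 18660
O = -162 (O = 2 - 164 = -162)
F = -14849 (F = 3811 - 1*18660 = 3811 - 18660 = -14849)
(O - 11156)*(F - 45424) = (-162 - 11156)*(-14849 - 45424) = -11318*(-60273) = 682169814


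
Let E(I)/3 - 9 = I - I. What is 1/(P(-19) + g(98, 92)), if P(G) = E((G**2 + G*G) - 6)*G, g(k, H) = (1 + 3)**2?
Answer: -1/497 ≈ -0.0020121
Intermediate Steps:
g(k, H) = 16 (g(k, H) = 4**2 = 16)
E(I) = 27 (E(I) = 27 + 3*(I - I) = 27 + 3*0 = 27 + 0 = 27)
P(G) = 27*G
1/(P(-19) + g(98, 92)) = 1/(27*(-19) + 16) = 1/(-513 + 16) = 1/(-497) = -1/497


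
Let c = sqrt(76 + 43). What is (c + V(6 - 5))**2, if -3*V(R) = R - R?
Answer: 119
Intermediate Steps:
V(R) = 0 (V(R) = -(R - R)/3 = -1/3*0 = 0)
c = sqrt(119) ≈ 10.909
(c + V(6 - 5))**2 = (sqrt(119) + 0)**2 = (sqrt(119))**2 = 119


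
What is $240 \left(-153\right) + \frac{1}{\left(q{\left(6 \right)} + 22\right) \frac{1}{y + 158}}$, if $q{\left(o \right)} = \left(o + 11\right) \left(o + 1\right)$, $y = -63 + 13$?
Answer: $- \frac{1725804}{47} \approx -36719.0$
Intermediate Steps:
$y = -50$
$q{\left(o \right)} = \left(1 + o\right) \left(11 + o\right)$ ($q{\left(o \right)} = \left(11 + o\right) \left(1 + o\right) = \left(1 + o\right) \left(11 + o\right)$)
$240 \left(-153\right) + \frac{1}{\left(q{\left(6 \right)} + 22\right) \frac{1}{y + 158}} = 240 \left(-153\right) + \frac{1}{\left(\left(11 + 6^{2} + 12 \cdot 6\right) + 22\right) \frac{1}{-50 + 158}} = -36720 + \frac{1}{\left(\left(11 + 36 + 72\right) + 22\right) \frac{1}{108}} = -36720 + \frac{1}{\left(119 + 22\right) \frac{1}{108}} = -36720 + \frac{1}{141 \cdot \frac{1}{108}} = -36720 + \frac{1}{\frac{47}{36}} = -36720 + \frac{36}{47} = - \frac{1725804}{47}$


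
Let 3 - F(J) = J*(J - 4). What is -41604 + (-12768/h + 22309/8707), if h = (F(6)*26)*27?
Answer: -381403047611/9168471 ≈ -41599.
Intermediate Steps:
F(J) = 3 - J*(-4 + J) (F(J) = 3 - J*(J - 4) = 3 - J*(-4 + J))
h = -6318 (h = ((3 - 1*6**2 + 4*6)*26)*27 = ((3 - 1*36 + 24)*26)*27 = ((3 - 36 + 24)*26)*27 = -9*26*27 = -234*27 = -6318)
-41604 + (-12768/h + 22309/8707) = -41604 + (-12768/(-6318) + 22309/8707) = -41604 + (-12768*(-1/6318) + 22309*(1/8707)) = -41604 + (2128/1053 + 22309/8707) = -41604 + 42019873/9168471 = -381403047611/9168471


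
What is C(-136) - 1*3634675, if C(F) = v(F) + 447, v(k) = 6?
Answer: -3634222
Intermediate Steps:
C(F) = 453 (C(F) = 6 + 447 = 453)
C(-136) - 1*3634675 = 453 - 1*3634675 = 453 - 3634675 = -3634222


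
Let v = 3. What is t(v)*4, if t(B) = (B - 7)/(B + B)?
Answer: -8/3 ≈ -2.6667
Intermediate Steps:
t(B) = (-7 + B)/(2*B) (t(B) = (-7 + B)/((2*B)) = (-7 + B)*(1/(2*B)) = (-7 + B)/(2*B))
t(v)*4 = ((½)*(-7 + 3)/3)*4 = ((½)*(⅓)*(-4))*4 = -⅔*4 = -8/3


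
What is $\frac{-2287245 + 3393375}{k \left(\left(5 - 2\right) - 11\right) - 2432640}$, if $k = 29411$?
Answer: $- \frac{553065}{1333964} \approx -0.4146$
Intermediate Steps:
$\frac{-2287245 + 3393375}{k \left(\left(5 - 2\right) - 11\right) - 2432640} = \frac{-2287245 + 3393375}{29411 \left(\left(5 - 2\right) - 11\right) - 2432640} = \frac{1106130}{29411 \left(3 - 11\right) - 2432640} = \frac{1106130}{29411 \left(-8\right) - 2432640} = \frac{1106130}{-235288 - 2432640} = \frac{1106130}{-2667928} = 1106130 \left(- \frac{1}{2667928}\right) = - \frac{553065}{1333964}$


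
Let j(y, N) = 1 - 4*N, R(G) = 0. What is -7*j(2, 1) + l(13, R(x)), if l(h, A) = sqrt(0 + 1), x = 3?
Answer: 22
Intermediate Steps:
l(h, A) = 1 (l(h, A) = sqrt(1) = 1)
-7*j(2, 1) + l(13, R(x)) = -7*(1 - 4*1) + 1 = -7*(1 - 4) + 1 = -7*(-3) + 1 = 21 + 1 = 22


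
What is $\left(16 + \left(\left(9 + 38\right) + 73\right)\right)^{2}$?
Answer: $18496$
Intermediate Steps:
$\left(16 + \left(\left(9 + 38\right) + 73\right)\right)^{2} = \left(16 + \left(47 + 73\right)\right)^{2} = \left(16 + 120\right)^{2} = 136^{2} = 18496$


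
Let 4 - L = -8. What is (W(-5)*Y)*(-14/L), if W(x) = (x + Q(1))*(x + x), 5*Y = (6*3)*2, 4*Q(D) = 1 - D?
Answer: -420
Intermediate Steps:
Q(D) = ¼ - D/4 (Q(D) = (1 - D)/4 = ¼ - D/4)
Y = 36/5 (Y = ((6*3)*2)/5 = (18*2)/5 = (⅕)*36 = 36/5 ≈ 7.2000)
L = 12 (L = 4 - 1*(-8) = 4 + 8 = 12)
W(x) = 2*x² (W(x) = (x + (¼ - ¼*1))*(x + x) = (x + (¼ - ¼))*(2*x) = (x + 0)*(2*x) = x*(2*x) = 2*x²)
(W(-5)*Y)*(-14/L) = ((2*(-5)²)*(36/5))*(-14/12) = ((2*25)*(36/5))*(-14*1/12) = (50*(36/5))*(-7/6) = 360*(-7/6) = -420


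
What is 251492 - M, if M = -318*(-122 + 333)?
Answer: 318590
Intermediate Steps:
M = -67098 (M = -318*211 = -67098)
251492 - M = 251492 - 1*(-67098) = 251492 + 67098 = 318590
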